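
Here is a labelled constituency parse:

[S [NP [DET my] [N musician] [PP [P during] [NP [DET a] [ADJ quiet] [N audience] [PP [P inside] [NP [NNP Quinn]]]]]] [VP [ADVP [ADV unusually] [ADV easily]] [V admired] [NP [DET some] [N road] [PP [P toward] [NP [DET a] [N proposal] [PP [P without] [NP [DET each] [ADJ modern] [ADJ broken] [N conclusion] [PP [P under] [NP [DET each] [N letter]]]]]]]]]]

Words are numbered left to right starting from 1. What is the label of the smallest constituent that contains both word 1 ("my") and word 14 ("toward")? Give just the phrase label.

Word 1 lies under S → NP → DET; word 14 lies under S → VP → NP → PP → P. The lowest shared node is the S.

S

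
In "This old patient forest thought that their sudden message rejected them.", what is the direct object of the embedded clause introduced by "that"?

"rejected" heads the VP of the embedded clause introduced by "that", and "them" is its direct object.

them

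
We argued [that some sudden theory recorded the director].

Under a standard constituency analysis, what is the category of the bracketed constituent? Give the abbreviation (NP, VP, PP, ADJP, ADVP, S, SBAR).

SBAR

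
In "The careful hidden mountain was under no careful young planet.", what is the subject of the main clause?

the careful hidden mountain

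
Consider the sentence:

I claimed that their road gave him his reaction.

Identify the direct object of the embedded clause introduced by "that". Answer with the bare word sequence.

his reaction

The verb of the embedded clause introduced by "that" is "gave"; its direct object is the NP "his reaction".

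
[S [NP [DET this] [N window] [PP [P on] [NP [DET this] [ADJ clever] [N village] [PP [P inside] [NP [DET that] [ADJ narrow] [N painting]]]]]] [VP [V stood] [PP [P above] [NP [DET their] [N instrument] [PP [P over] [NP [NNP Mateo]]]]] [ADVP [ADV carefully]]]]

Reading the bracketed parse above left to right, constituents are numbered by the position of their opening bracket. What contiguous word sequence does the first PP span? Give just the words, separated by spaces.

The PP opening brackets appear, in order, over: "on this clever village inside that narrow painting"; "inside that narrow painting"; "above their instrument over Mateo"; "over Mateo". The first one spans "on this clever village inside that narrow painting".

on this clever village inside that narrow painting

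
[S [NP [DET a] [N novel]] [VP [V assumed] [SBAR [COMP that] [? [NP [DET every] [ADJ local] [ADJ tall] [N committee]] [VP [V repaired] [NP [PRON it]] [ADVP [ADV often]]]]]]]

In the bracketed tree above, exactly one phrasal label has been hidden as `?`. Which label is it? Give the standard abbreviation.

A constituent whose immediate children are NP, VP is a clause: S.

S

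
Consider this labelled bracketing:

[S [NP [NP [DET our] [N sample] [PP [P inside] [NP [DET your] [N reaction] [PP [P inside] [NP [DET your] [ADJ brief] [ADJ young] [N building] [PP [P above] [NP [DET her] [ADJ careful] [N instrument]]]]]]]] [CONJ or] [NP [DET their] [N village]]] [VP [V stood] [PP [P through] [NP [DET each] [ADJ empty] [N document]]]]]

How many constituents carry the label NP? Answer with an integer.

7

The NP constituents are: [NP our sample inside your reaction inside your brief young building above her careful instrument or their village]; [NP our sample inside your reaction inside your brief young building above her careful instrument]; [NP your reaction inside your brief young building above her careful instrument]; [NP your brief young building above her careful instrument]; [NP her careful instrument]; [NP their village] …. Total: 7.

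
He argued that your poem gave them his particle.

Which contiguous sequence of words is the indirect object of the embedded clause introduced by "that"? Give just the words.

them

Within the embedded clause introduced by "that", the indirect object of "gave" is "them".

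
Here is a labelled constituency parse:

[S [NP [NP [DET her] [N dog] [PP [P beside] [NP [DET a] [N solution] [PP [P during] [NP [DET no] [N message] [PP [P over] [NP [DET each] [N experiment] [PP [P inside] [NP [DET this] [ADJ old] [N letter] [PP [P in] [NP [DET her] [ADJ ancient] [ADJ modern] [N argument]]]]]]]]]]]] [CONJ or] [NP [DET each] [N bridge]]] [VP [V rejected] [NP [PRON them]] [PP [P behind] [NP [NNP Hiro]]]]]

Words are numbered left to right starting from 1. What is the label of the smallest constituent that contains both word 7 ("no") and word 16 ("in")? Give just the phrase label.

NP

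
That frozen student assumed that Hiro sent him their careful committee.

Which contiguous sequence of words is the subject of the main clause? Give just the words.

that frozen student

"that frozen student" is the NP that combines with the VP headed by "assumed" to form the main clause — the subject.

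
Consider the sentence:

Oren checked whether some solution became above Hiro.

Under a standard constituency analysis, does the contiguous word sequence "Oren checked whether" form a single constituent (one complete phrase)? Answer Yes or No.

No

"Oren" belongs to the noun phrase "Oren" while "whether" belongs to the verb phrase "checked whether some solution became above Hiro"; a span that runs across that boundary is not a single phrase.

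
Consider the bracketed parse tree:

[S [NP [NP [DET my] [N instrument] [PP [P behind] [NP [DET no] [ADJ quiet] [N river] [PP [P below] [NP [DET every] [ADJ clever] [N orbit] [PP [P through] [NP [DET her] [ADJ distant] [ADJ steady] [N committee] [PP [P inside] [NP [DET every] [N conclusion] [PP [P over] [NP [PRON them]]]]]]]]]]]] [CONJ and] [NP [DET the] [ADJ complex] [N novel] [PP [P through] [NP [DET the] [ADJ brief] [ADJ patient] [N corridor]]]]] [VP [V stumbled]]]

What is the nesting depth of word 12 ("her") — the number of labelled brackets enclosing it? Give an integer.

10

Counting open brackets not yet closed at "her": [S [NP [NP [PP [NP [PP [NP [PP [NP [DET = 10.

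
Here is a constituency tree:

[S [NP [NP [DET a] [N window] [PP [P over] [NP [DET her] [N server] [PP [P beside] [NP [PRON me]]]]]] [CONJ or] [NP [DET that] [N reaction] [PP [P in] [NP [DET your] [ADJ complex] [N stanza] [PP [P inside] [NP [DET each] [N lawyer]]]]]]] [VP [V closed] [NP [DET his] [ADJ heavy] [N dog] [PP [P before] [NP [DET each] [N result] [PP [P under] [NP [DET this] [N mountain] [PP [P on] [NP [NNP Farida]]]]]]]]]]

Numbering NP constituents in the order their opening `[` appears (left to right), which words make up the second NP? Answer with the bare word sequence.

The NP opening brackets appear, in order, over: "a window over her server beside me or that reaction in your complex stanza inside each lawyer"; "a window over her server beside me"; "her server beside me"; "me"; "that reaction in your complex stanza inside each lawyer"; "your complex stanza inside each lawyer"; "each lawyer"; "his heavy dog before each result under this mountain on Farida"; "each result under this mountain on Farida"; "this mountain on Farida"; "Farida". The second one spans "a window over her server beside me".

a window over her server beside me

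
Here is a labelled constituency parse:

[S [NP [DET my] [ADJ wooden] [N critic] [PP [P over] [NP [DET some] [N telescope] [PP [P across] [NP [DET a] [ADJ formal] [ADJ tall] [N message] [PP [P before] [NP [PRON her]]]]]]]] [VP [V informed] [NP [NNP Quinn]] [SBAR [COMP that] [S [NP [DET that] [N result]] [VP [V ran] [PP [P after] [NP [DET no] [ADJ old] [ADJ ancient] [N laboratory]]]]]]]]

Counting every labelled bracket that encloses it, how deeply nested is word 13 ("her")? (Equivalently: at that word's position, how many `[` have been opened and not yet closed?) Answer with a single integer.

9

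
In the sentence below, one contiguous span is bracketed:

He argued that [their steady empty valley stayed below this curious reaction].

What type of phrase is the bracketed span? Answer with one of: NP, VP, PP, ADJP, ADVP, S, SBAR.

The bracketed span "their steady empty valley stayed below this curious reaction" is headed by "stayed", making it a clause (S).

S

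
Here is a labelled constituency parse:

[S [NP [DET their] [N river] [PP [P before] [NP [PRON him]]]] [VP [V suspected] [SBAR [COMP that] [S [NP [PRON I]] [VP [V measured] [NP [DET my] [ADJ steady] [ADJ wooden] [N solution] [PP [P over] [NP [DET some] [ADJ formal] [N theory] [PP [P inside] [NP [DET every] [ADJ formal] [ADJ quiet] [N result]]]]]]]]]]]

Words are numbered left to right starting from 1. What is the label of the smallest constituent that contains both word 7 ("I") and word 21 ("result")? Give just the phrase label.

S

Both words fall inside [S I measured my steady wooden solution over some formal theory inside every formal quiet result] (words 7–21), and no smaller constituent contains them both. Label: S.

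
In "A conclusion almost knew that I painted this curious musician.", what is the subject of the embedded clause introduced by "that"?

In the embedded clause introduced by "that" the verb is "painted"; the NP preceding it, "I", is the subject.

I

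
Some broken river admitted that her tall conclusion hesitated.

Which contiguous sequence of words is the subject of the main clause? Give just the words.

some broken river

In the main clause the verb is "admitted"; the NP preceding it, "some broken river", is the subject.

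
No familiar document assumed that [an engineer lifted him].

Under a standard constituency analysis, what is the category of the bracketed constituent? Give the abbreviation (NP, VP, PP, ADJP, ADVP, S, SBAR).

S

The span is built around the head "lifted" — a clause (S).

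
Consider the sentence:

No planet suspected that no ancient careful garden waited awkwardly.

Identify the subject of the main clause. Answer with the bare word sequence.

no planet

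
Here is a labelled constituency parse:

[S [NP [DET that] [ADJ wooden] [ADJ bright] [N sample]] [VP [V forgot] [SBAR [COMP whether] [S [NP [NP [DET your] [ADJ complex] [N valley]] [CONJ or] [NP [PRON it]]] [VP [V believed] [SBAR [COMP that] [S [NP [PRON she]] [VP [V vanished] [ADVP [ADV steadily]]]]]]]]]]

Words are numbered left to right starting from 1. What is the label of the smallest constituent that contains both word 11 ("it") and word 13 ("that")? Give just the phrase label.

S

Word 11 lies under S → VP → SBAR → S → NP → NP → PRON; word 13 lies under S → VP → SBAR → S → VP → SBAR → COMP. The lowest shared node is the S.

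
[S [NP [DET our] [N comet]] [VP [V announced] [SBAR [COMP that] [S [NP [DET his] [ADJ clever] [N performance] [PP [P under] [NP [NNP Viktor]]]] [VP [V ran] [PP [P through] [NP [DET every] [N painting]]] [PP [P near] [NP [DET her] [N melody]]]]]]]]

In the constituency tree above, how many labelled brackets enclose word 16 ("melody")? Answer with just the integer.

8

Path from the root down to the word: S → VP → SBAR → S → VP → PP → NP → N. That is 8 enclosing brackets.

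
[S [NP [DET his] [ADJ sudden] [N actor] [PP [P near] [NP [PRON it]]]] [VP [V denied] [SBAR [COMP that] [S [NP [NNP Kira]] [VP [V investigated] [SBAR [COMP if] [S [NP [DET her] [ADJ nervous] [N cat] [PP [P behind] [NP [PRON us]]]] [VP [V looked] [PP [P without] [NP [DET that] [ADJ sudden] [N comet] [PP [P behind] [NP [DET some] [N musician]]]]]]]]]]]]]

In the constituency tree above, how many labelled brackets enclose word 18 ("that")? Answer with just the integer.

Counting open brackets not yet closed at "that": [S [VP [SBAR [S [VP [SBAR [S [VP [PP [NP [DET = 11.

11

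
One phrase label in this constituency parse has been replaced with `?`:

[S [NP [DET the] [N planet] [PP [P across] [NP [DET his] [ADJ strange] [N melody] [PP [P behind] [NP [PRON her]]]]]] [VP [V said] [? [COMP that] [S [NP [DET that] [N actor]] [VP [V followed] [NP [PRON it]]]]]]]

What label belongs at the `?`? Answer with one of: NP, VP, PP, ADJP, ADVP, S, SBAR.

SBAR

Looking at what the `?` directly dominates — COMP 'that', S — this is a subordinate clause (SBAR).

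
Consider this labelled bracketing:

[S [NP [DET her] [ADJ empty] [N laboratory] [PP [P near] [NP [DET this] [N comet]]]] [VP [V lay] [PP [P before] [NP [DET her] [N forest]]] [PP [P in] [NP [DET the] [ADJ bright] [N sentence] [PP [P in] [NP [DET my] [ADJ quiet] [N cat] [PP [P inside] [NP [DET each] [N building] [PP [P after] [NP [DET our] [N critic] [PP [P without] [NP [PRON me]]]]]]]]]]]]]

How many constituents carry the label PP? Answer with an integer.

7

The PP constituents are: [PP near this comet]; [PP before her forest]; [PP in the bright sentence in my quiet cat inside each building after our critic without me]; [PP in my quiet cat inside each building after our critic without me]; [PP inside each building after our critic without me]; [PP after our critic without me] …. Total: 7.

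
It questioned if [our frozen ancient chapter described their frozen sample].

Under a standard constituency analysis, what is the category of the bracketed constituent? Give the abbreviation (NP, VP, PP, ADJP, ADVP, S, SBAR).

The span is built around the head "described" — a clause (S).

S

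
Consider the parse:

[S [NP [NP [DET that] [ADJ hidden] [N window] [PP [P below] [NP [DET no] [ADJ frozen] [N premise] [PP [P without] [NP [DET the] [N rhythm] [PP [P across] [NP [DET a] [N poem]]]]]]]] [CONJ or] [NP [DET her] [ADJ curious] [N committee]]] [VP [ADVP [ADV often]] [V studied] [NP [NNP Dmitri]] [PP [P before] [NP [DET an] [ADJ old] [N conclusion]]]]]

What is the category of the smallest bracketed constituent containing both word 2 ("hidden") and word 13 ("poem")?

NP

Word 2 lies under S → NP → NP → ADJ; word 13 lies under S → NP → NP → PP → NP → PP → NP → PP → NP → N. The lowest shared node is the NP.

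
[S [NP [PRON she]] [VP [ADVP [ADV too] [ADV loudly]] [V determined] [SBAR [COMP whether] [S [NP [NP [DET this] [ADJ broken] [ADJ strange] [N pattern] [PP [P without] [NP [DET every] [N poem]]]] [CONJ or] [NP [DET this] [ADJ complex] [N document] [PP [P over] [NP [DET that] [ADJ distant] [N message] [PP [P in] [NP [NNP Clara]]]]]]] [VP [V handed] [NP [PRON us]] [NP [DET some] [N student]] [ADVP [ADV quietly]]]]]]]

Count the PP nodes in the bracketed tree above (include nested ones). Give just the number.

3

Listing each PP by its span: [PP without every poem]; [PP over that distant message in Clara]; [PP in Clara] — that makes 3.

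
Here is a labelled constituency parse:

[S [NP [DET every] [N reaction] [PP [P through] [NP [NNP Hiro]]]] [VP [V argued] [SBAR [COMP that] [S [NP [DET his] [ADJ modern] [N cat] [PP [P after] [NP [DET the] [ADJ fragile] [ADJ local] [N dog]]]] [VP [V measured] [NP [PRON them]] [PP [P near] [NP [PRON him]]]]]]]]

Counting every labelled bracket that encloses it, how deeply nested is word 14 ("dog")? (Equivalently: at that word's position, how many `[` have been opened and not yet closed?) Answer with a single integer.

8

The word sits inside N, which is inside NP, inside PP, inside NP, inside S, inside SBAR, inside VP, inside S — 8 brackets in all.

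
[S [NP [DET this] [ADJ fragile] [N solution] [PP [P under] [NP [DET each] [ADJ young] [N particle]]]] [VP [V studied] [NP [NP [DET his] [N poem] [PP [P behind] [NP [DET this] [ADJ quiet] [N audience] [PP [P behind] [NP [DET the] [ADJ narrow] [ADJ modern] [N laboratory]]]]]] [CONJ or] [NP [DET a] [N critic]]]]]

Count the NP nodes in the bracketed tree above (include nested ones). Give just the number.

7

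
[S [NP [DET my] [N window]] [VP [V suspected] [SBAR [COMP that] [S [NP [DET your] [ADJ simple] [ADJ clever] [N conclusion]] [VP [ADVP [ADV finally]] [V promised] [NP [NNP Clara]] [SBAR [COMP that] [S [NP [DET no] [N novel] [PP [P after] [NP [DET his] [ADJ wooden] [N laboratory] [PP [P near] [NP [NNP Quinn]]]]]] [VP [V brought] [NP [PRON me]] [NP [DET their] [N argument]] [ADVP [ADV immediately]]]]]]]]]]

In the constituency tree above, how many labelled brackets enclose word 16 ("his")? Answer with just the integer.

11

The word sits inside DET, which is inside NP, inside PP, inside NP, inside S, inside SBAR, inside VP, inside S, inside SBAR, inside VP, inside S — 11 brackets in all.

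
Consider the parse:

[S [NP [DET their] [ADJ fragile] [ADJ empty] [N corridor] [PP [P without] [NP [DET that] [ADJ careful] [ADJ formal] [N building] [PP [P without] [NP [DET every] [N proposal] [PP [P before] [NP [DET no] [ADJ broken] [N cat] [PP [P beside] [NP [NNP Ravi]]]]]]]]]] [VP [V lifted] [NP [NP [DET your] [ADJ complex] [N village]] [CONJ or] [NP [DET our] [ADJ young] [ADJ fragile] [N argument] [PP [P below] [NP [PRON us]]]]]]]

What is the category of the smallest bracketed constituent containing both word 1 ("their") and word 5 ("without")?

The smallest bracket enclosing both words is [NP their fragile empty corridor without that careful formal building without every proposal before no broken cat beside Ravi], so the label is NP.

NP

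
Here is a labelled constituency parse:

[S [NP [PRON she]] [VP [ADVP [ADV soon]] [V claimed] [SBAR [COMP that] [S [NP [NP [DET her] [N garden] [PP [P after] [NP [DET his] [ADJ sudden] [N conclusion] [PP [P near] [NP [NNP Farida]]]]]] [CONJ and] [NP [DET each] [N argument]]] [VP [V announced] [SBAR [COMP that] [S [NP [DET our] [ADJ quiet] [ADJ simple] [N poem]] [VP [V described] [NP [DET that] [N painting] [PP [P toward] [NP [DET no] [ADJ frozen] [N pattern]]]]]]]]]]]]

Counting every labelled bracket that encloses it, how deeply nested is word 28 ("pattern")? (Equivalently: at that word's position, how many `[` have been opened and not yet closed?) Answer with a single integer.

The word sits inside N, which is inside NP, inside PP, inside NP, inside VP, inside S, inside SBAR, inside VP, inside S, inside SBAR, inside VP, inside S — 12 brackets in all.

12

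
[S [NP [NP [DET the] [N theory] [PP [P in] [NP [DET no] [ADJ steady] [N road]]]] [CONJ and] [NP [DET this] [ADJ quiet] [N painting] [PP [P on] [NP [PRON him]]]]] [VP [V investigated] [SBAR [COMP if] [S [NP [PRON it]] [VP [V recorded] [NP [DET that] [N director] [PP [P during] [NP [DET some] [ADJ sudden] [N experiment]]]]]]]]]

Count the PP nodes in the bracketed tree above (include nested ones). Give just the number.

Scanning left to right, an opening `[PP` appears at word positions 3, 11, 19 — 3 in total.

3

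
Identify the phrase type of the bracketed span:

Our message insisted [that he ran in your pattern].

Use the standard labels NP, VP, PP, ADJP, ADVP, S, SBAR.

SBAR

The bracketed span "that he ran in your pattern" is headed by "that", making it a subordinate clause (SBAR).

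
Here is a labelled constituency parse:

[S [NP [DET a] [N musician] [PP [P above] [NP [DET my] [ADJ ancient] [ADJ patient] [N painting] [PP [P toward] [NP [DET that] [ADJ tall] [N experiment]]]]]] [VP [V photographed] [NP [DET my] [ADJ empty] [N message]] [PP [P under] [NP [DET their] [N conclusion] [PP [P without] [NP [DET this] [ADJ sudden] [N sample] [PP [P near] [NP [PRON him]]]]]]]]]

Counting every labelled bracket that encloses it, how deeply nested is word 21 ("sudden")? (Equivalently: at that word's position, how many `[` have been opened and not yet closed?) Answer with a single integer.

7

Counting open brackets not yet closed at "sudden": [S [VP [PP [NP [PP [NP [ADJ = 7.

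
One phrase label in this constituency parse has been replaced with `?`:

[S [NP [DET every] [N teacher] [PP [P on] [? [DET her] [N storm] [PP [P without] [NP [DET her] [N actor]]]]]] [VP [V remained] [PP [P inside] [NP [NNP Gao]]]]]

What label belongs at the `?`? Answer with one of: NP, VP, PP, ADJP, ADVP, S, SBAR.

A constituent whose immediate children are DET 'her', N 'storm', PP is a noun phrase: NP.

NP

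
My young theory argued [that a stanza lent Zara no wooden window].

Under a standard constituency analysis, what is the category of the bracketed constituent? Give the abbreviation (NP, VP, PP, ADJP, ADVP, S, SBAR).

The span is built around the complementizer "that" — a subordinate clause (SBAR).

SBAR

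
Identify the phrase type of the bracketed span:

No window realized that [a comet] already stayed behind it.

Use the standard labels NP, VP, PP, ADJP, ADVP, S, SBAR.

NP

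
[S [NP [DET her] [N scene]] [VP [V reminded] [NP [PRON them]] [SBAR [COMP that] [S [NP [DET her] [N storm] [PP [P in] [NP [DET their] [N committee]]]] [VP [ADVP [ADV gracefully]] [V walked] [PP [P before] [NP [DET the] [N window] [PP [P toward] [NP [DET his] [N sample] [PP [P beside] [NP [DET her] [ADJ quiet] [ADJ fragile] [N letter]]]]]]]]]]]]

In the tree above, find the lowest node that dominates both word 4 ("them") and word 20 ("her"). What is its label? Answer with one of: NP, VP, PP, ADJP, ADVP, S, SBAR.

VP

The smallest bracket enclosing both words is [VP reminded them that her storm in their committee gracefully walked before the window toward his sample beside her quiet fragile letter], so the label is VP.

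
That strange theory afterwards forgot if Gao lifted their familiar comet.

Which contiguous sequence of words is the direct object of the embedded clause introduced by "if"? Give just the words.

their familiar comet

Within the embedded clause introduced by "if", the direct object of "lifted" is "their familiar comet".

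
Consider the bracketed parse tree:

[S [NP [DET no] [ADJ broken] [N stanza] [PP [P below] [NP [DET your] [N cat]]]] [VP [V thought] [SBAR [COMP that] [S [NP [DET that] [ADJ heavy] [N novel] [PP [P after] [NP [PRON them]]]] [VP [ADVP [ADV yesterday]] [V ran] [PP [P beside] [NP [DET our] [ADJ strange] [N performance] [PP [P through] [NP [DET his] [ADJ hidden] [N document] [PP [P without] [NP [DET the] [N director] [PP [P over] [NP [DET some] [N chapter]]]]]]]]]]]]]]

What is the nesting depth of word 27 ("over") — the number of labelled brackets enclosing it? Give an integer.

The word sits inside P, which is inside PP, inside NP, inside PP, inside NP, inside PP, inside NP, inside PP, inside VP, inside S, inside SBAR, inside VP, inside S — 13 brackets in all.

13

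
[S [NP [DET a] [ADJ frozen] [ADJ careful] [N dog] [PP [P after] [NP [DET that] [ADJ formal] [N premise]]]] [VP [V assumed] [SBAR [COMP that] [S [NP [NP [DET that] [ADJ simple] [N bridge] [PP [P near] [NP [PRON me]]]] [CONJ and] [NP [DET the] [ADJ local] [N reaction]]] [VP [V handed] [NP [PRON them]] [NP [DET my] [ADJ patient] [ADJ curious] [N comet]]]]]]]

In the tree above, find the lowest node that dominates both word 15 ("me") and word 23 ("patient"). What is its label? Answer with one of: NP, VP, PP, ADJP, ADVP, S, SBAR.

The smallest bracket enclosing both words is [S that simple bridge near me and the local reaction handed them my patient curious comet], so the label is S.

S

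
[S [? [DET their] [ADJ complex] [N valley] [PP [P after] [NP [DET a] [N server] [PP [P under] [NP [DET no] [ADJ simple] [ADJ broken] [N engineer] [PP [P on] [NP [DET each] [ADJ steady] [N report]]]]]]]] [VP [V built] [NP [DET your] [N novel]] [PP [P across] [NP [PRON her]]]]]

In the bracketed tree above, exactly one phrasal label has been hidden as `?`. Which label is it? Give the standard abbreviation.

A constituent whose immediate children are DET 'their', ADJ 'complex', N 'valley', PP is a noun phrase: NP.

NP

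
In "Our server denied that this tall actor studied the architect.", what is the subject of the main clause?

The subject of the main clause is the NP immediately before the verb "denied": "our server".

our server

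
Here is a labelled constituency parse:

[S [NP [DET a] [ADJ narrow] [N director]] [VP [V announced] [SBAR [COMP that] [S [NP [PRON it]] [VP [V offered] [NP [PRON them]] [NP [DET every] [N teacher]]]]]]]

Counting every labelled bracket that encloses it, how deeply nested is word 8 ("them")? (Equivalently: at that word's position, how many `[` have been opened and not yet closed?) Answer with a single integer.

7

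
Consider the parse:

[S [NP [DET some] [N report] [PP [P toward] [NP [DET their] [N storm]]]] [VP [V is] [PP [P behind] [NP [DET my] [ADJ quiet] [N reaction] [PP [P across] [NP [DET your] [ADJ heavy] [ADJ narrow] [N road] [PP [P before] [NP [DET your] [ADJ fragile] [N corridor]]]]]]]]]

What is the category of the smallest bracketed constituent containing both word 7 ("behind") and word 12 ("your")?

PP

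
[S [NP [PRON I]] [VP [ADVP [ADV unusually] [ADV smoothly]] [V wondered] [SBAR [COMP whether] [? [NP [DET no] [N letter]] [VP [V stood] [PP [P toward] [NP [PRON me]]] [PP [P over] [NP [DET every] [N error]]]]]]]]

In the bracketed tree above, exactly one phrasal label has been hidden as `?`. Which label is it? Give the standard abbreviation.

S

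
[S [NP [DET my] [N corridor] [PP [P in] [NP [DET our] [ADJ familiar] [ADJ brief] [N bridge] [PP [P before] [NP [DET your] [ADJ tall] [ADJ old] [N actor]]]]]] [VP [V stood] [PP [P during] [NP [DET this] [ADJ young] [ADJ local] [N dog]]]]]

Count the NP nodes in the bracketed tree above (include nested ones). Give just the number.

The NP constituents are: [NP my corridor in our familiar brief bridge before your tall old actor]; [NP our familiar brief bridge before your tall old actor]; [NP your tall old actor]; [NP this young local dog]. Total: 4.

4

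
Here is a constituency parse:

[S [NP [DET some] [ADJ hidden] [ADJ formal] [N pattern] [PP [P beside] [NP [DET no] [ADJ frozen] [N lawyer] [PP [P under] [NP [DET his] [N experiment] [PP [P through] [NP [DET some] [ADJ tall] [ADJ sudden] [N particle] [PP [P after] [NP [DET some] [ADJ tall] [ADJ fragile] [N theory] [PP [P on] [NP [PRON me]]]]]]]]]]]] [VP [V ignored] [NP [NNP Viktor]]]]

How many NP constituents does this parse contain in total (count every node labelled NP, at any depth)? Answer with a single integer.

7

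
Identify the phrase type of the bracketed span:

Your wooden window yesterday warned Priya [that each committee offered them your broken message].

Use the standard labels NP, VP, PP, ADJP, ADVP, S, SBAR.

SBAR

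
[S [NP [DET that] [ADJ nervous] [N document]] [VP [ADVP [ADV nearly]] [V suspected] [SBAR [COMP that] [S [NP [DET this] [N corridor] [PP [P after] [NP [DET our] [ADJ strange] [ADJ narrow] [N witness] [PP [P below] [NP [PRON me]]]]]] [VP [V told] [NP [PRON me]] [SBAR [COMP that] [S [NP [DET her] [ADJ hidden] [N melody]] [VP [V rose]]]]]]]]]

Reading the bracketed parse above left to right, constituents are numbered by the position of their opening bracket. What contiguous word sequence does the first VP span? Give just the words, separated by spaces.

In left-to-right order the VP constituents are "nearly suspected that this corridor after our strange narrow witness below me told me that her hidden melody rose"; "told me that her hidden melody rose"; "rose". Number 1 is "nearly suspected that this corridor after our strange narrow witness below me told me that her hidden melody rose".

nearly suspected that this corridor after our strange narrow witness below me told me that her hidden melody rose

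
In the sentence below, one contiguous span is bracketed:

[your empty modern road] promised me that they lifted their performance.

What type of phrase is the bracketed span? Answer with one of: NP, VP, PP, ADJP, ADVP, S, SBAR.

NP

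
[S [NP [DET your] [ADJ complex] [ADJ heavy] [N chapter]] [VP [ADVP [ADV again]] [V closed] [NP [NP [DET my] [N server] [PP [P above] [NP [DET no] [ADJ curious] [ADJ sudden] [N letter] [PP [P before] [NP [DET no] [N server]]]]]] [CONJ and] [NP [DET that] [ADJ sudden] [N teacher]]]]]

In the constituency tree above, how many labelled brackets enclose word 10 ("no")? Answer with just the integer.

7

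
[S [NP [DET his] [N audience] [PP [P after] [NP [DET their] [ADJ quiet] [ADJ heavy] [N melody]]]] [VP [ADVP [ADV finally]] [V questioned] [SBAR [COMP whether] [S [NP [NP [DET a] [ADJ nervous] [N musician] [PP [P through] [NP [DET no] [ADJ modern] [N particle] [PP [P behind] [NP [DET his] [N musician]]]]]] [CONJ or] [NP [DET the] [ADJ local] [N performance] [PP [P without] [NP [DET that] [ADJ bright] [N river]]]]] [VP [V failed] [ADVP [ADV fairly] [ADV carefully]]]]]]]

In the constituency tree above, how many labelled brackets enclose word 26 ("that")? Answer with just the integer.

The word sits inside DET, which is inside NP, inside PP, inside NP, inside NP, inside S, inside SBAR, inside VP, inside S — 9 brackets in all.

9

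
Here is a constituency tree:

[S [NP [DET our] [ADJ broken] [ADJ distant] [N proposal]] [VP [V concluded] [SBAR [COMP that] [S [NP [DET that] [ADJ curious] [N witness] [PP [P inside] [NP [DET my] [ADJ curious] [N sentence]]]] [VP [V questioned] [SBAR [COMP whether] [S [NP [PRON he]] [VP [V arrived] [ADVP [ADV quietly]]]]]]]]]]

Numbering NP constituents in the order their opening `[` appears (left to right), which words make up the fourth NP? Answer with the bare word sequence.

he

Opening `[NP` markers occur at word positions 1, 7, 11, 16; the fourth of these opens the constituent [NP he].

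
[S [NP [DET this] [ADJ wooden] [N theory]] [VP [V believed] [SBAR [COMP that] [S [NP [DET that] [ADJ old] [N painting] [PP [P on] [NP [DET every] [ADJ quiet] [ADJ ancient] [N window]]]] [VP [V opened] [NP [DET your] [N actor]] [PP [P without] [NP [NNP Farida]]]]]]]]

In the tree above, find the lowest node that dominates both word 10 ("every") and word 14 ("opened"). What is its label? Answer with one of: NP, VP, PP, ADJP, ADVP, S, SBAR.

S

Both words fall inside [S that old painting on every quiet ancient window opened your actor without Farida] (words 6–18), and no smaller constituent contains them both. Label: S.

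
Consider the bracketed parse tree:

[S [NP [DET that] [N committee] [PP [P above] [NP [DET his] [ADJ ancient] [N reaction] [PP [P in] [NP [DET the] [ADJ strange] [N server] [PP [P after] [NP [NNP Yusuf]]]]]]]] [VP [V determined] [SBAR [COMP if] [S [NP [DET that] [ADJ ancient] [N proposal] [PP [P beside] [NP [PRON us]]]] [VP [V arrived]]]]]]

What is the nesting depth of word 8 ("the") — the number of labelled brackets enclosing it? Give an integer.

7

Counting open brackets not yet closed at "the": [S [NP [PP [NP [PP [NP [DET = 7.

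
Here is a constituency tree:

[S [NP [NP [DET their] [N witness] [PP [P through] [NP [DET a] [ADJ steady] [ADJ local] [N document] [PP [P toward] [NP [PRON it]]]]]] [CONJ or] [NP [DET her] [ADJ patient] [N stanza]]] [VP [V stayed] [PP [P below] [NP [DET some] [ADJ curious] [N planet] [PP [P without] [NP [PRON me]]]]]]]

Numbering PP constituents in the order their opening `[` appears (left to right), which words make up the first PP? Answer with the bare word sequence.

through a steady local document toward it

In left-to-right order the PP constituents are "through a steady local document toward it"; "toward it"; "below some curious planet without me"; "without me". Number 1 is "through a steady local document toward it".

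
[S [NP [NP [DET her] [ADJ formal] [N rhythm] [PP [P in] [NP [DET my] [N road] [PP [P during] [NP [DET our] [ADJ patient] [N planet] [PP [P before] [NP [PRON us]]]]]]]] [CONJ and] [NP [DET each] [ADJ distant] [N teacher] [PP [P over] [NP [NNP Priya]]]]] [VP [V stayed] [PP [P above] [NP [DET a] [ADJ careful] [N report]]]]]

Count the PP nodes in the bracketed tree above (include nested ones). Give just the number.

The PP constituents are: [PP in my road during our patient planet before us]; [PP during our patient planet before us]; [PP before us]; [PP over Priya]; [PP above a careful report]. Total: 5.

5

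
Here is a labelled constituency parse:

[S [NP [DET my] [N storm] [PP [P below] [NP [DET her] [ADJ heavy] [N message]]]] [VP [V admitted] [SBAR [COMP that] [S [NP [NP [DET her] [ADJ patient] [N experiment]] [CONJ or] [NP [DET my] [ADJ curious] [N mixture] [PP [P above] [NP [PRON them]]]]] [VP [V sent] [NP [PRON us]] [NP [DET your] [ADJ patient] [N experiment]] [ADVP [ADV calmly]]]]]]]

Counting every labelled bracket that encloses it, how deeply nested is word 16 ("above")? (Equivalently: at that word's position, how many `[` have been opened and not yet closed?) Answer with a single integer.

8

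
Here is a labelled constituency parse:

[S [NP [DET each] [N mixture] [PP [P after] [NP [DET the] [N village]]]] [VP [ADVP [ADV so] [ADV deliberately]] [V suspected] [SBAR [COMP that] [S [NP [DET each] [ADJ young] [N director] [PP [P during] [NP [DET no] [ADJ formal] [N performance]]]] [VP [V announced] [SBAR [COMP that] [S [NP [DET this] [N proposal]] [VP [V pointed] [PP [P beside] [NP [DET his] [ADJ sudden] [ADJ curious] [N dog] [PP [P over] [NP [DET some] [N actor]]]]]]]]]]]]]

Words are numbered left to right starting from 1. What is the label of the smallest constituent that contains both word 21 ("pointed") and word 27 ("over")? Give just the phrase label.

VP

The smallest bracket enclosing both words is [VP pointed beside his sudden curious dog over some actor], so the label is VP.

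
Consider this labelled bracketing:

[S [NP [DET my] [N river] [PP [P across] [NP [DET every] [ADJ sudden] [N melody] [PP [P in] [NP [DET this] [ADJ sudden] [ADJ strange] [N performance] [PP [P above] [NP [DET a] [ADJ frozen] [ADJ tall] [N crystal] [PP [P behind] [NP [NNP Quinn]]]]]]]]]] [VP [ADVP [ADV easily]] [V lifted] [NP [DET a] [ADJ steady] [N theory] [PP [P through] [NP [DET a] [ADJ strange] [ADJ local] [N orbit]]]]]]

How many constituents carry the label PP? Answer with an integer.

The PP constituents are: [PP across every sudden melody in this sudden strange performance above a frozen tall crystal behind Quinn]; [PP in this sudden strange performance above a frozen tall crystal behind Quinn]; [PP above a frozen tall crystal behind Quinn]; [PP behind Quinn]; [PP through a strange local orbit]. Total: 5.

5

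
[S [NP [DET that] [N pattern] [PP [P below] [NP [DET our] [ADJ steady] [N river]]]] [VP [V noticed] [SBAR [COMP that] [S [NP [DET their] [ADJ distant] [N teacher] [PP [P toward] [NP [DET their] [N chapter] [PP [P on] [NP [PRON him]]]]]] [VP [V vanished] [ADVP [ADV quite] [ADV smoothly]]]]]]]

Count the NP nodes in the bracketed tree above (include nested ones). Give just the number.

5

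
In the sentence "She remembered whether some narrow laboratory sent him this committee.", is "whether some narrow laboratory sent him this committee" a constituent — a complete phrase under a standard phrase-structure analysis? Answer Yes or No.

Yes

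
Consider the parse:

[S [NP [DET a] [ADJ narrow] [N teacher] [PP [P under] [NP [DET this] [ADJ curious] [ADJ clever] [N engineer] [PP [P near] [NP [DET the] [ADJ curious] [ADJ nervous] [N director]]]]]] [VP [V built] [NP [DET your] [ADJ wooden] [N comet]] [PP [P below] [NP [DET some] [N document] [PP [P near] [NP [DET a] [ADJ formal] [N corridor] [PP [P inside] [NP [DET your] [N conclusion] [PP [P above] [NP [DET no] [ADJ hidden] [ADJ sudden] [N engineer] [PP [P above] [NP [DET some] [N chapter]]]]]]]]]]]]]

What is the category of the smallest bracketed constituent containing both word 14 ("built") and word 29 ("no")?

VP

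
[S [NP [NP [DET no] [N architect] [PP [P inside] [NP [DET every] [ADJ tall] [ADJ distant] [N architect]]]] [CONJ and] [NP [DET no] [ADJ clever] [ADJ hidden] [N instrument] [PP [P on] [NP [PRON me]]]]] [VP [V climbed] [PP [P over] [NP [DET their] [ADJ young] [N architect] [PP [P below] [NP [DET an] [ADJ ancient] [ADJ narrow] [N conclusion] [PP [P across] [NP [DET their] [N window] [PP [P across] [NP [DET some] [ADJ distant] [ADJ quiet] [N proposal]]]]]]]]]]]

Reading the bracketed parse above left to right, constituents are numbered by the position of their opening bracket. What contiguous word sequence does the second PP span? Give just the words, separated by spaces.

on me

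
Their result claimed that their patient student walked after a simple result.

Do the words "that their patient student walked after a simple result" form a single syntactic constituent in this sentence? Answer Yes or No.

The sequence corresponds to a single SBAR node — the subordinate clause "that their patient student walked after a simple result".

Yes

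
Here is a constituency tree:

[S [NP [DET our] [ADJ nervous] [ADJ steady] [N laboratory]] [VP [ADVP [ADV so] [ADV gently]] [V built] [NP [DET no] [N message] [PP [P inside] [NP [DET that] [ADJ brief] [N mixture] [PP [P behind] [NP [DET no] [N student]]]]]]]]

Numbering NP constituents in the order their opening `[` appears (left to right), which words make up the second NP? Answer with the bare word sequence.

no message inside that brief mixture behind no student

The NP opening brackets appear, in order, over: "our nervous steady laboratory"; "no message inside that brief mixture behind no student"; "that brief mixture behind no student"; "no student". The second one spans "no message inside that brief mixture behind no student".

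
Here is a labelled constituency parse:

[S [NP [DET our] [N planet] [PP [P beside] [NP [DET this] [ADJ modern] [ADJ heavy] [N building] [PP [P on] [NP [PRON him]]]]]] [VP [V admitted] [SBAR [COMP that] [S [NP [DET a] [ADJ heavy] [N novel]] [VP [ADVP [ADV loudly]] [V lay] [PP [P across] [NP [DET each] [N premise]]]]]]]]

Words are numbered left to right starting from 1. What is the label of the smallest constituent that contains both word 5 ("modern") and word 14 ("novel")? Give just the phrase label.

The smallest bracket enclosing both words is [S our planet beside this modern heavy building on him admitted that a heavy novel loudly lay across each premise], so the label is S.

S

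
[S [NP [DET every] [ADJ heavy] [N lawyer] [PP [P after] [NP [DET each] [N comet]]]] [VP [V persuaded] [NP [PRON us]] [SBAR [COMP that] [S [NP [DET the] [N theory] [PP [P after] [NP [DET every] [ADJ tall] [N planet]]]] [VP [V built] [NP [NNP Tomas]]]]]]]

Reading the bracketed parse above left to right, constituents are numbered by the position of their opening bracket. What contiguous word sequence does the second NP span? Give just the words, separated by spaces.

each comet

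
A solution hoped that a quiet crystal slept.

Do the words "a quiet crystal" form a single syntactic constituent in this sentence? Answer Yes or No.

Yes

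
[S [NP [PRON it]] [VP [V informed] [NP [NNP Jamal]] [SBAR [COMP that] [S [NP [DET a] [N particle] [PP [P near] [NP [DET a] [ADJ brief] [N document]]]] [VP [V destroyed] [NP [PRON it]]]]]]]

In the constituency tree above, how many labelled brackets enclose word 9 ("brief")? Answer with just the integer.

8

Counting open brackets not yet closed at "brief": [S [VP [SBAR [S [NP [PP [NP [ADJ = 8.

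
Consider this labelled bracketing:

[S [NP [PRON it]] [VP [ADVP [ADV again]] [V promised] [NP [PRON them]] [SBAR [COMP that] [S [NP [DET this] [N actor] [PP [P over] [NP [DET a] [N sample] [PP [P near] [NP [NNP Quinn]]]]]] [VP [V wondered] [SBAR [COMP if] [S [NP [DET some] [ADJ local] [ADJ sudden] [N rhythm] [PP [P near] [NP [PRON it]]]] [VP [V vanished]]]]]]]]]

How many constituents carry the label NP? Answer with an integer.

7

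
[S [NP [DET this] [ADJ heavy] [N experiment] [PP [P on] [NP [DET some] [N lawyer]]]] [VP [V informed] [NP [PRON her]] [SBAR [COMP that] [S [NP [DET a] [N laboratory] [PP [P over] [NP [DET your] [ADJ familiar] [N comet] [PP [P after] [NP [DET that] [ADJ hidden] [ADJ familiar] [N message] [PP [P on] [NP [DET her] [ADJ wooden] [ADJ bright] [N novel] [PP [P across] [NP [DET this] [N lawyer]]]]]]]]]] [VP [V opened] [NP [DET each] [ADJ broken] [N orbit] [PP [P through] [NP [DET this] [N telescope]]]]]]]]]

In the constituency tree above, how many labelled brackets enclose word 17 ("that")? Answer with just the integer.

10

Path from the root down to the word: S → VP → SBAR → S → NP → PP → NP → PP → NP → DET. That is 10 enclosing brackets.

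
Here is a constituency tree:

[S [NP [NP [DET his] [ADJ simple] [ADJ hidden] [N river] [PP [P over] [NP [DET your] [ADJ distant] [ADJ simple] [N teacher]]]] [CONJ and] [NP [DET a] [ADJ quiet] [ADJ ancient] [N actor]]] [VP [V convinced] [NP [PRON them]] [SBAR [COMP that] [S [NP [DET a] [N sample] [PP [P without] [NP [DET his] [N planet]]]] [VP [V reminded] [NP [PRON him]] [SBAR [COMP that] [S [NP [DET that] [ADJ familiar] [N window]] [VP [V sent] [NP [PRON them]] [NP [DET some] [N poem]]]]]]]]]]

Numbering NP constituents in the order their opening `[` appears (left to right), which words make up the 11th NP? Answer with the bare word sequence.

some poem

The NP opening brackets appear, in order, over: "his simple hidden river over your distant simple teacher and a quiet ancient actor"; "his simple hidden river over your distant simple teacher"; "your distant simple teacher"; "a quiet ancient actor"; "them"; "a sample without his planet"; "his planet"; "him"; "that familiar window"; "them"; "some poem". The 11th one spans "some poem".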